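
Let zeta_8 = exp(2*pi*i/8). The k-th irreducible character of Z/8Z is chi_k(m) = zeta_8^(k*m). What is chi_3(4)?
chi_3(4) = zeta_8^12 = -1

Working: chi_3(4) = zeta_8^(3*4) = zeta_8^12. Since zeta_8^8 = 1, this equals zeta_8^4 = exp(2*pi*i*4/8) = -1.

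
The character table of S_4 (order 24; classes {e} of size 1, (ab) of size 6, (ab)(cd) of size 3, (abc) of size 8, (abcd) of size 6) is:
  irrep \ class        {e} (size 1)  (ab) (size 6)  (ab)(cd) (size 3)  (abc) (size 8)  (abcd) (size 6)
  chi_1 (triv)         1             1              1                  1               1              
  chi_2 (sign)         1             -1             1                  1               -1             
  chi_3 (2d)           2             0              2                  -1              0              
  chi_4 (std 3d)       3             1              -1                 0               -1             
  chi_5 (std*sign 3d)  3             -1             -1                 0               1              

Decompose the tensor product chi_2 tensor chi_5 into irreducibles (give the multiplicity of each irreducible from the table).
chi_2 tensor chi_5 = chi_4 (all other irreducibles have multiplicity 0).

Proof sketch: The character of a tensor product is the pointwise product (chi_2 * chi_5)(C) = chi_2(C) * chi_5(C):
  {e}: (1)*(3), (ab): (-1)*(-1), (ab)(cd): (1)*(-1), (abc): (1)*(0), (abcd): (-1)*(1)
so (chi_2 * chi_5) takes values
  {e} -> 3, (ab) -> 1, (ab)(cd) -> -1, (abc) -> 0, (abcd) -> -1.
Now take the inner product of this character with each irreducible chi from the table, <chi_2*chi_5, chi> = (1/24) sum_C |C| (chi_2*chi_5)(C) conj(chi(C)):
  <chi_2*chi_5, chi_1> = (1/24)[1*(3)*conj(1) + 6*(1)*conj(1) + 3*(-1)*conj(1) + 8*(0)*conj(1) + 6*(-1)*conj(1)]
      = (1/24)[(3) + (6) + (-3) + (0) + (-6)] = 0/24 = 0
  <chi_2*chi_5, chi_2> = (1/24)[1*(3)*conj(1) + 6*(1)*conj(-1) + 3*(-1)*conj(1) + 8*(0)*conj(1) + 6*(-1)*conj(-1)]
      = (1/24)[(3) + (-6) + (-3) + (0) + (6)] = 0/24 = 0
  <chi_2*chi_5, chi_3> = (1/24)[1*(3)*conj(2) + 6*(1)*conj(0) + 3*(-1)*conj(2) + 8*(0)*conj(-1) + 6*(-1)*conj(0)]
      = (1/24)[(6) + (0) + (-6) + (0) + (0)] = 0/24 = 0
  <chi_2*chi_5, chi_4> = (1/24)[1*(3)*conj(3) + 6*(1)*conj(1) + 3*(-1)*conj(-1) + 8*(0)*conj(0) + 6*(-1)*conj(-1)]
      = (1/24)[(9) + (6) + (3) + (0) + (6)] = 24/24 = 1
  <chi_2*chi_5, chi_5> = (1/24)[1*(3)*conj(3) + 6*(1)*conj(-1) + 3*(-1)*conj(-1) + 8*(0)*conj(0) + 6*(-1)*conj(1)]
      = (1/24)[(9) + (-6) + (3) + (0) + (-6)] = 0/24 = 0
Hence the multiplicities are chi_4: 1. Dimension check: dim(chi_2)*dim(chi_5) = 1*3 = 3 and sum (mult * dim) = 1*3 = 3.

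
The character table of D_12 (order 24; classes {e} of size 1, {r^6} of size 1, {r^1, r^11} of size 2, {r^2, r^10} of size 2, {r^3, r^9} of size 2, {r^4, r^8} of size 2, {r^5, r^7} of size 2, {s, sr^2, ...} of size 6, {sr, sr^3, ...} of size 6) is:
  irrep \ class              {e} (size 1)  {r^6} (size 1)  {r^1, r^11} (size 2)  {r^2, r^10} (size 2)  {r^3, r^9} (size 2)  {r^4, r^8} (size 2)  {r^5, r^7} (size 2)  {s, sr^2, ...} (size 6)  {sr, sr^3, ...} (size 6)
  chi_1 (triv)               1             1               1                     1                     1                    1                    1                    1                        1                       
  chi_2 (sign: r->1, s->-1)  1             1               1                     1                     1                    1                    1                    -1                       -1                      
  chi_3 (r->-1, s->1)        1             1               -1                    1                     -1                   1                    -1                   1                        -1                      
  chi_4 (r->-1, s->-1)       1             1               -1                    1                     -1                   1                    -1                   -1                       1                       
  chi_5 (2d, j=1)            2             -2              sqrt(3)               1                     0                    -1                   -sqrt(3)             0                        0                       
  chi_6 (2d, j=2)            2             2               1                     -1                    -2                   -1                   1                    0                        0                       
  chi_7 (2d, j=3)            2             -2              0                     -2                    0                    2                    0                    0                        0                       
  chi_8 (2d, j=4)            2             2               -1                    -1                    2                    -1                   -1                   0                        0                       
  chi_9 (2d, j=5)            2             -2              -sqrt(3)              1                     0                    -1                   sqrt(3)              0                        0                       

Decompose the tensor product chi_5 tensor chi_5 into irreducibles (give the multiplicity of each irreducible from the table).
chi_5 tensor chi_5 = chi_1 + chi_2 + chi_6 (all other irreducibles have multiplicity 0).

Solution. The character of a tensor product is the pointwise product (chi_5 * chi_5)(C) = chi_5(C) * chi_5(C):
  {e}: (2)*(2), {r^6}: (-2)*(-2), {r^1, r^11}: (sqrt(3))*(sqrt(3)), {r^2, r^10}: (1)*(1), {r^3, r^9}: (0)*(0), {r^4, r^8}: (-1)*(-1), {r^5, r^7}: (-sqrt(3))*(-sqrt(3)), {s, sr^2, ...}: (0)*(0), {sr, sr^3, ...}: (0)*(0)
so (chi_5 * chi_5) takes values
  {e} -> 4, {r^6} -> 4, {r^1, r^11} -> 3, {r^2, r^10} -> 1, {r^3, r^9} -> 0, {r^4, r^8} -> 1, {r^5, r^7} -> 3, {s, sr^2, ...} -> 0, {sr, sr^3, ...} -> 0.
Now take the inner product of this character with each irreducible chi from the table, <chi_5*chi_5, chi> = (1/24) sum_C |C| (chi_5*chi_5)(C) conj(chi(C)):
  <chi_5*chi_5, chi_1> = (1/24)[1*(4)*conj(1) + 1*(4)*conj(1) + 2*(3)*conj(1) + 2*(1)*conj(1) + 2*(0)*conj(1) + 2*(1)*conj(1) + 2*(3)*conj(1) + 6*(0)*conj(1) + 6*(0)*conj(1)]
      = (1/24)[(4) + (4) + (6) + (2) + (0) + (2) + (6) + (0) + (0)] = 24/24 = 1
  <chi_5*chi_5, chi_2> = (1/24)[1*(4)*conj(1) + 1*(4)*conj(1) + 2*(3)*conj(1) + 2*(1)*conj(1) + 2*(0)*conj(1) + 2*(1)*conj(1) + 2*(3)*conj(1) + 6*(0)*conj(-1) + 6*(0)*conj(-1)]
      = (1/24)[(4) + (4) + (6) + (2) + (0) + (2) + (6) + (0) + (0)] = 24/24 = 1
  <chi_5*chi_5, chi_3> = (1/24)[1*(4)*conj(1) + 1*(4)*conj(1) + 2*(3)*conj(-1) + 2*(1)*conj(1) + 2*(0)*conj(-1) + 2*(1)*conj(1) + 2*(3)*conj(-1) + 6*(0)*conj(1) + 6*(0)*conj(-1)]
      = (1/24)[(4) + (4) + (-6) + (2) + (0) + (2) + (-6) + (0) + (0)] = 0/24 = 0
  <chi_5*chi_5, chi_4> = (1/24)[1*(4)*conj(1) + 1*(4)*conj(1) + 2*(3)*conj(-1) + 2*(1)*conj(1) + 2*(0)*conj(-1) + 2*(1)*conj(1) + 2*(3)*conj(-1) + 6*(0)*conj(-1) + 6*(0)*conj(1)]
      = (1/24)[(4) + (4) + (-6) + (2) + (0) + (2) + (-6) + (0) + (0)] = 0/24 = 0
  <chi_5*chi_5, chi_5> = (1/24)[1*(4)*conj(2) + 1*(4)*conj(-2) + 2*(3)*conj(sqrt(3)) + 2*(1)*conj(1) + 2*(0)*conj(0) + 2*(1)*conj(-1) + 2*(3)*conj(-sqrt(3)) + 6*(0)*conj(0) + 6*(0)*conj(0)]
      = (1/24)[(8) + (-8) + (6*sqrt(3)) + (2) + (0) + (-2) + (-6*sqrt(3)) + (0) + (0)] = 0/24 = 0
  <chi_5*chi_5, chi_6> = (1/24)[1*(4)*conj(2) + 1*(4)*conj(2) + 2*(3)*conj(1) + 2*(1)*conj(-1) + 2*(0)*conj(-2) + 2*(1)*conj(-1) + 2*(3)*conj(1) + 6*(0)*conj(0) + 6*(0)*conj(0)]
      = (1/24)[(8) + (8) + (6) + (-2) + (0) + (-2) + (6) + (0) + (0)] = 24/24 = 1
  <chi_5*chi_5, chi_7> = (1/24)[1*(4)*conj(2) + 1*(4)*conj(-2) + 2*(3)*conj(0) + 2*(1)*conj(-2) + 2*(0)*conj(0) + 2*(1)*conj(2) + 2*(3)*conj(0) + 6*(0)*conj(0) + 6*(0)*conj(0)]
      = (1/24)[(8) + (-8) + (0) + (-4) + (0) + (4) + (0) + (0) + (0)] = 0/24 = 0
  <chi_5*chi_5, chi_8> = (1/24)[1*(4)*conj(2) + 1*(4)*conj(2) + 2*(3)*conj(-1) + 2*(1)*conj(-1) + 2*(0)*conj(2) + 2*(1)*conj(-1) + 2*(3)*conj(-1) + 6*(0)*conj(0) + 6*(0)*conj(0)]
      = (1/24)[(8) + (8) + (-6) + (-2) + (0) + (-2) + (-6) + (0) + (0)] = 0/24 = 0
  <chi_5*chi_5, chi_9> = (1/24)[1*(4)*conj(2) + 1*(4)*conj(-2) + 2*(3)*conj(-sqrt(3)) + 2*(1)*conj(1) + 2*(0)*conj(0) + 2*(1)*conj(-1) + 2*(3)*conj(sqrt(3)) + 6*(0)*conj(0) + 6*(0)*conj(0)]
      = (1/24)[(8) + (-8) + (-6*sqrt(3)) + (2) + (0) + (-2) + (6*sqrt(3)) + (0) + (0)] = 0/24 = 0
Hence the multiplicities are chi_1: 1, chi_2: 1, chi_6: 1. Dimension check: dim(chi_5)*dim(chi_5) = 2*2 = 4 and sum (mult * dim) = 1*1 + 1*1 + 1*2 = 4.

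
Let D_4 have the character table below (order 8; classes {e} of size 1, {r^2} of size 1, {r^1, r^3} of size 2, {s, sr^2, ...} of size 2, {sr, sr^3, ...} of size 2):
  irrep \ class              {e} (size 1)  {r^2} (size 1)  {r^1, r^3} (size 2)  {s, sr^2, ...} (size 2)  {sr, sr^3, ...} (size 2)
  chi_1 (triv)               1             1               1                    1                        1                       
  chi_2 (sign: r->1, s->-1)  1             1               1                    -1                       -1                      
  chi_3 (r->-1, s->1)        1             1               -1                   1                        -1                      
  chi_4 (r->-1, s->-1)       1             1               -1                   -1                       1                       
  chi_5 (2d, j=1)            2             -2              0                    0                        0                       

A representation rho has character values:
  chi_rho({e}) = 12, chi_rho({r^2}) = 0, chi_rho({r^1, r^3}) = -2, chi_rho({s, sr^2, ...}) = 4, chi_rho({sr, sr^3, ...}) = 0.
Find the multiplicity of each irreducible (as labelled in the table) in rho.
Multiplicities: chi_1: 2, chi_2: 0, chi_3: 3, chi_4: 1, chi_5: 3.

Justification: Use <chi_rho, chi> = (1/|G|) sum_C |C| * chi_rho(C) * conj(chi(C)) with |G| = 8 for each irreducible chi in the table:
  <chi_rho, chi_1> = (1/8)[1*(12)*conj(1) + 1*(0)*conj(1) + 2*(-2)*conj(1) + 2*(4)*conj(1) + 2*(0)*conj(1)]
      = (1/8)[(12) + (0) + (-4) + (8) + (0)] = 16/8 = 2
  <chi_rho, chi_2> = (1/8)[1*(12)*conj(1) + 1*(0)*conj(1) + 2*(-2)*conj(1) + 2*(4)*conj(-1) + 2*(0)*conj(-1)]
      = (1/8)[(12) + (0) + (-4) + (-8) + (0)] = 0/8 = 0
  <chi_rho, chi_3> = (1/8)[1*(12)*conj(1) + 1*(0)*conj(1) + 2*(-2)*conj(-1) + 2*(4)*conj(1) + 2*(0)*conj(-1)]
      = (1/8)[(12) + (0) + (4) + (8) + (0)] = 24/8 = 3
  <chi_rho, chi_4> = (1/8)[1*(12)*conj(1) + 1*(0)*conj(1) + 2*(-2)*conj(-1) + 2*(4)*conj(-1) + 2*(0)*conj(1)]
      = (1/8)[(12) + (0) + (4) + (-8) + (0)] = 8/8 = 1
  <chi_rho, chi_5> = (1/8)[1*(12)*conj(2) + 1*(0)*conj(-2) + 2*(-2)*conj(0) + 2*(4)*conj(0) + 2*(0)*conj(0)]
      = (1/8)[(24) + (0) + (0) + (0) + (0)] = 24/8 = 3
Dimension check: dim(rho) = sum (mult * dim) = 2*1 + 0*1 + 3*1 + 1*1 + 3*2 = 12 = chi_rho(e) = 12.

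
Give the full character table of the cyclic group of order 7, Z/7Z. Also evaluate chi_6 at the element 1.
Character table of Z/7Z (irreps indexed chi_0,...,chi_6 with chi_k(m) = zeta_7^(k*m), zeta_7 = exp(2*pi*i/7)):
  irrep \ class  {0} (size 1)  {1} (size 1)    {2} (size 1)    {3} (size 1)    {4} (size 1)    {5} (size 1)    {6} (size 1)  
  chi_0          1             1               1               1               1               1               1             
  chi_1          1             exp(2*I*pi/7)   exp(4*I*pi/7)   exp(6*I*pi/7)   exp(-6*I*pi/7)  exp(-4*I*pi/7)  exp(-2*I*pi/7)
  chi_2          1             exp(4*I*pi/7)   exp(-6*I*pi/7)  exp(-2*I*pi/7)  exp(2*I*pi/7)   exp(6*I*pi/7)   exp(-4*I*pi/7)
  chi_3          1             exp(6*I*pi/7)   exp(-2*I*pi/7)  exp(4*I*pi/7)   exp(-4*I*pi/7)  exp(2*I*pi/7)   exp(-6*I*pi/7)
  chi_4          1             exp(-6*I*pi/7)  exp(2*I*pi/7)   exp(-4*I*pi/7)  exp(4*I*pi/7)   exp(-2*I*pi/7)  exp(6*I*pi/7) 
  chi_5          1             exp(-4*I*pi/7)  exp(6*I*pi/7)   exp(2*I*pi/7)   exp(-2*I*pi/7)  exp(-6*I*pi/7)  exp(4*I*pi/7) 
  chi_6          1             exp(-2*I*pi/7)  exp(-4*I*pi/7)  exp(-6*I*pi/7)  exp(6*I*pi/7)   exp(4*I*pi/7)   exp(2*I*pi/7) 

Spot check: chi_6(1) = zeta_7^(6*1) = zeta_7^6 = exp(-2*I*pi/7).

Solution. Z/7Z is abelian, so all 7 irreducible complex representations are 1-dimensional. They are given by chi_k(m) = zeta_7^(k*m) for k = 0,...,6. Row orthogonality: sum_m chi_k(m) conj(chi_l(m)) = 7 * [k = l].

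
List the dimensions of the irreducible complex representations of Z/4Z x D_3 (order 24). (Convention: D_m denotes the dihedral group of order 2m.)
Dimensions: 1, 1, 1, 1, 1, 1, 1, 1, 2, 2, 2, 2

Justification: There are 12 irreducibles (= number of conjugacy classes). Their dimensions d_i satisfy sum d_i^2 = |G| = 24: 1 + 1 + 1 + 1 + 1 + 1 + 1 + 1 + 4 + 4 + 4 + 4 = 24. (For the product with Z/4Z: each of the 4 1-dim characters of Z/4Z tensors with each irrep of D_3, giving 4 copies of each D_3-dimension.)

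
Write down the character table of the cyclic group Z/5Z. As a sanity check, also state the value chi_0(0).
Character table of Z/5Z (irreps indexed chi_0,...,chi_4 with chi_k(m) = zeta_5^(k*m), zeta_5 = exp(2*pi*i/5)):
  irrep \ class  {0} (size 1)  {1} (size 1)    {2} (size 1)    {3} (size 1)    {4} (size 1)  
  chi_0          1             1               1               1               1             
  chi_1          1             exp(2*I*pi/5)   exp(4*I*pi/5)   exp(-4*I*pi/5)  exp(-2*I*pi/5)
  chi_2          1             exp(4*I*pi/5)   exp(-2*I*pi/5)  exp(2*I*pi/5)   exp(-4*I*pi/5)
  chi_3          1             exp(-4*I*pi/5)  exp(2*I*pi/5)   exp(-2*I*pi/5)  exp(4*I*pi/5) 
  chi_4          1             exp(-2*I*pi/5)  exp(-4*I*pi/5)  exp(4*I*pi/5)   exp(2*I*pi/5) 

Spot check: chi_0(0) = zeta_5^(0*0) = zeta_5^0 = 1.

Derivation: Z/5Z is abelian, so all 5 irreducible complex representations are 1-dimensional. They are given by chi_k(m) = zeta_5^(k*m) for k = 0,...,4. Row orthogonality: sum_m chi_k(m) conj(chi_l(m)) = 5 * [k = l].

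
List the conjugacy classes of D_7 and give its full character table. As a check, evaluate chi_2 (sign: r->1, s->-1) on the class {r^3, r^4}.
Conjugacy classes: {e} of size 1, {r^1, r^6} of size 2, {r^2, r^5} of size 2, {r^3, r^4} of size 2, {s, sr, ..., sr^6} of size 7.
Character table:
  irrep \ class              {e} (size 1)  {r^1, r^6} (size 2)  {r^2, r^5} (size 2)  {r^3, r^4} (size 2)  {s, sr, ..., sr^6} (size 7)
  chi_1 (triv)               1             1                    1                    1                    1                          
  chi_2 (sign: r->1, s->-1)  1             1                    1                    1                    -1                         
  chi_3 (2d, j=1)            2             2*cos(2*pi/7)        -2*cos(3*pi/7)       -2*cos(pi/7)         0                          
  chi_4 (2d, j=2)            2             -2*cos(3*pi/7)       -2*cos(pi/7)         2*cos(2*pi/7)        0                          
  chi_5 (2d, j=3)            2             -2*cos(pi/7)         2*cos(2*pi/7)        -2*cos(3*pi/7)       0                          

Spot check: chi_2 (sign: r->1, s->-1) on {r^3, r^4} = 1.

D_7 has order 2*7 = 14 with 5 conjugacy classes, hence 5 irreducibles. Sum of squared dims 1 + 1 + 4 + 4 + 4 = 14 = |G|. Linear characters come from the abelianisation; the 2-dimensional irreps have character r^k -> 2*cos(2*pi*j*k/7), reflections -> 0.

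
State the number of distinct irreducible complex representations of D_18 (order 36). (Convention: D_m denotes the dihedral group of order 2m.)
12

Details: The number of irreducible complex representations of a finite group equals its number of conjugacy classes. D_18 has 12 conjugacy classes (n/2 + 3 for n even), so D_18 (order 36) has exactly 12 irreducible complex representations.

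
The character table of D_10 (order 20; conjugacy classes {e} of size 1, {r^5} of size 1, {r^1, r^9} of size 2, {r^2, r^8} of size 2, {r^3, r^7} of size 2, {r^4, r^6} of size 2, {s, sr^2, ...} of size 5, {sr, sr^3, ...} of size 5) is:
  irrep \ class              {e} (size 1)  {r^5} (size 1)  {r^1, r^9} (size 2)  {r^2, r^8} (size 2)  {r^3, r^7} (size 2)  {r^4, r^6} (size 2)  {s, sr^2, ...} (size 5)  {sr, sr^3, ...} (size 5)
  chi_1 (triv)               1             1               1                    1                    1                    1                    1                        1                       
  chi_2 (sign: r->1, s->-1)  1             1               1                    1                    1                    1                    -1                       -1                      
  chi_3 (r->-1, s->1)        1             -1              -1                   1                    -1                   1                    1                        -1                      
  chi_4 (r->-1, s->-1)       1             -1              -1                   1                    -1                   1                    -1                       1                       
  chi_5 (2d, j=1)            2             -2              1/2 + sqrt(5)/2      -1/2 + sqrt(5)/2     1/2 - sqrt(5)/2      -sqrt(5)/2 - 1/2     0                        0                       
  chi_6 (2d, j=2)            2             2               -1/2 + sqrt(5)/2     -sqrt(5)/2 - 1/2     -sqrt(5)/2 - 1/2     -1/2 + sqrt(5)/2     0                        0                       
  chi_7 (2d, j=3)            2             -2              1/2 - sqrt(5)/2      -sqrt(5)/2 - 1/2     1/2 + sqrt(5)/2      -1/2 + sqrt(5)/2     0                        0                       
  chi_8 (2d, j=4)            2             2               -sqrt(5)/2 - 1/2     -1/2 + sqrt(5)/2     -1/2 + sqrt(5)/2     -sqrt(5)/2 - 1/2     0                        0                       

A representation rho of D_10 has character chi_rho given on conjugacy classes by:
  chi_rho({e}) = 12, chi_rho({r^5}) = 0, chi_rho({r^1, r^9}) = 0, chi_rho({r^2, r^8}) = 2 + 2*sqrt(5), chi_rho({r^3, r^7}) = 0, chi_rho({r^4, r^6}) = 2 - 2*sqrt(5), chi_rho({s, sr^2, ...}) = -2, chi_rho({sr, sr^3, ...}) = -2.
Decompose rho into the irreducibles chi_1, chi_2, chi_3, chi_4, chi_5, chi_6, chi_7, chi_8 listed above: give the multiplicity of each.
Multiplicities: chi_1: 0, chi_2: 2, chi_3: 1, chi_4: 1, chi_5: 2, chi_6: 0, chi_7: 0, chi_8: 2.

Argument: Use <chi_rho, chi> = (1/|G|) sum_C |C| * chi_rho(C) * conj(chi(C)) with |G| = 20 for each irreducible chi in the table:
  <chi_rho, chi_1> = (1/20)[1*(12)*conj(1) + 1*(0)*conj(1) + 2*(0)*conj(1) + 2*(2 + 2*sqrt(5))*conj(1) + 2*(0)*conj(1) + 2*(2 - 2*sqrt(5))*conj(1) + 5*(-2)*conj(1) + 5*(-2)*conj(1)]
      = (1/20)[(12) + (0) + (0) + (4 + 4*sqrt(5)) + (0) + (4 - 4*sqrt(5)) + (-10) + (-10)] = 0/20 = 0
  <chi_rho, chi_2> = (1/20)[1*(12)*conj(1) + 1*(0)*conj(1) + 2*(0)*conj(1) + 2*(2 + 2*sqrt(5))*conj(1) + 2*(0)*conj(1) + 2*(2 - 2*sqrt(5))*conj(1) + 5*(-2)*conj(-1) + 5*(-2)*conj(-1)]
      = (1/20)[(12) + (0) + (0) + (4 + 4*sqrt(5)) + (0) + (4 - 4*sqrt(5)) + (10) + (10)] = 40/20 = 2
  <chi_rho, chi_3> = (1/20)[1*(12)*conj(1) + 1*(0)*conj(-1) + 2*(0)*conj(-1) + 2*(2 + 2*sqrt(5))*conj(1) + 2*(0)*conj(-1) + 2*(2 - 2*sqrt(5))*conj(1) + 5*(-2)*conj(1) + 5*(-2)*conj(-1)]
      = (1/20)[(12) + (0) + (0) + (4 + 4*sqrt(5)) + (0) + (4 - 4*sqrt(5)) + (-10) + (10)] = 20/20 = 1
  <chi_rho, chi_4> = (1/20)[1*(12)*conj(1) + 1*(0)*conj(-1) + 2*(0)*conj(-1) + 2*(2 + 2*sqrt(5))*conj(1) + 2*(0)*conj(-1) + 2*(2 - 2*sqrt(5))*conj(1) + 5*(-2)*conj(-1) + 5*(-2)*conj(1)]
      = (1/20)[(12) + (0) + (0) + (4 + 4*sqrt(5)) + (0) + (4 - 4*sqrt(5)) + (10) + (-10)] = 20/20 = 1
  <chi_rho, chi_5> = (1/20)[1*(12)*conj(2) + 1*(0)*conj(-2) + 2*(0)*conj(1/2 + sqrt(5)/2) + 2*(2 + 2*sqrt(5))*conj(-1/2 + sqrt(5)/2) + 2*(0)*conj(1/2 - sqrt(5)/2) + 2*(2 - 2*sqrt(5))*conj(-sqrt(5)/2 - 1/2) + 5*(-2)*conj(0) + 5*(-2)*conj(0)]
      = (1/20)[(24) + (0) + (0) + (8) + (0) + (8) + (0) + (0)] = 40/20 = 2
  <chi_rho, chi_6> = (1/20)[1*(12)*conj(2) + 1*(0)*conj(2) + 2*(0)*conj(-1/2 + sqrt(5)/2) + 2*(2 + 2*sqrt(5))*conj(-sqrt(5)/2 - 1/2) + 2*(0)*conj(-sqrt(5)/2 - 1/2) + 2*(2 - 2*sqrt(5))*conj(-1/2 + sqrt(5)/2) + 5*(-2)*conj(0) + 5*(-2)*conj(0)]
      = (1/20)[(24) + (0) + (0) + (-12 - 4*sqrt(5)) + (0) + (-12 + 4*sqrt(5)) + (0) + (0)] = 0/20 = 0
  <chi_rho, chi_7> = (1/20)[1*(12)*conj(2) + 1*(0)*conj(-2) + 2*(0)*conj(1/2 - sqrt(5)/2) + 2*(2 + 2*sqrt(5))*conj(-sqrt(5)/2 - 1/2) + 2*(0)*conj(1/2 + sqrt(5)/2) + 2*(2 - 2*sqrt(5))*conj(-1/2 + sqrt(5)/2) + 5*(-2)*conj(0) + 5*(-2)*conj(0)]
      = (1/20)[(24) + (0) + (0) + (-12 - 4*sqrt(5)) + (0) + (-12 + 4*sqrt(5)) + (0) + (0)] = 0/20 = 0
  <chi_rho, chi_8> = (1/20)[1*(12)*conj(2) + 1*(0)*conj(2) + 2*(0)*conj(-sqrt(5)/2 - 1/2) + 2*(2 + 2*sqrt(5))*conj(-1/2 + sqrt(5)/2) + 2*(0)*conj(-1/2 + sqrt(5)/2) + 2*(2 - 2*sqrt(5))*conj(-sqrt(5)/2 - 1/2) + 5*(-2)*conj(0) + 5*(-2)*conj(0)]
      = (1/20)[(24) + (0) + (0) + (8) + (0) + (8) + (0) + (0)] = 40/20 = 2
Dimension check: dim(rho) = sum (mult * dim) = 0*1 + 2*1 + 1*1 + 1*1 + 2*2 + 0*2 + 0*2 + 2*2 = 12 = chi_rho(e) = 12.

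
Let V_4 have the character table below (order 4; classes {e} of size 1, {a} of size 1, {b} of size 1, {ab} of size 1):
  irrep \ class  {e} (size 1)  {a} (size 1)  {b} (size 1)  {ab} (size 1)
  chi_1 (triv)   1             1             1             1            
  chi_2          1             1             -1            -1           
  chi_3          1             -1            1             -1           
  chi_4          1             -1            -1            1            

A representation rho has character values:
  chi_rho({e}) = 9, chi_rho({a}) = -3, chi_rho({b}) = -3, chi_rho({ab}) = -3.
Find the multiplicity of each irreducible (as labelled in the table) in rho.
Multiplicities: chi_1: 0, chi_2: 3, chi_3: 3, chi_4: 3.

Justification: Use <chi_rho, chi> = (1/|G|) sum_C |C| * chi_rho(C) * conj(chi(C)) with |G| = 4 for each irreducible chi in the table:
  <chi_rho, chi_1> = (1/4)[1*(9)*conj(1) + 1*(-3)*conj(1) + 1*(-3)*conj(1) + 1*(-3)*conj(1)]
      = (1/4)[(9) + (-3) + (-3) + (-3)] = 0/4 = 0
  <chi_rho, chi_2> = (1/4)[1*(9)*conj(1) + 1*(-3)*conj(1) + 1*(-3)*conj(-1) + 1*(-3)*conj(-1)]
      = (1/4)[(9) + (-3) + (3) + (3)] = 12/4 = 3
  <chi_rho, chi_3> = (1/4)[1*(9)*conj(1) + 1*(-3)*conj(-1) + 1*(-3)*conj(1) + 1*(-3)*conj(-1)]
      = (1/4)[(9) + (3) + (-3) + (3)] = 12/4 = 3
  <chi_rho, chi_4> = (1/4)[1*(9)*conj(1) + 1*(-3)*conj(-1) + 1*(-3)*conj(-1) + 1*(-3)*conj(1)]
      = (1/4)[(9) + (3) + (3) + (-3)] = 12/4 = 3
Dimension check: dim(rho) = sum (mult * dim) = 0*1 + 3*1 + 3*1 + 3*1 = 9 = chi_rho(e) = 9.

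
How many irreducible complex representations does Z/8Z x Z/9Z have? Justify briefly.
72

Details: The number of irreducible complex representations of a finite group equals its number of conjugacy classes. Z/8Z x Z/9Z is abelian of order 72, so every element is its own conjugacy class: 72 classes, so Z/8Z x Z/9Z (order 72) has exactly 72 irreducible complex representations.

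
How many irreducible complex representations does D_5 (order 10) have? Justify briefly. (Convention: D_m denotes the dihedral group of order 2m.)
4

Argument: The number of irreducible complex representations of a finite group equals its number of conjugacy classes. D_5 has 4 conjugacy classes ((n+3)/2 for n odd), so D_5 (order 10) has exactly 4 irreducible complex representations.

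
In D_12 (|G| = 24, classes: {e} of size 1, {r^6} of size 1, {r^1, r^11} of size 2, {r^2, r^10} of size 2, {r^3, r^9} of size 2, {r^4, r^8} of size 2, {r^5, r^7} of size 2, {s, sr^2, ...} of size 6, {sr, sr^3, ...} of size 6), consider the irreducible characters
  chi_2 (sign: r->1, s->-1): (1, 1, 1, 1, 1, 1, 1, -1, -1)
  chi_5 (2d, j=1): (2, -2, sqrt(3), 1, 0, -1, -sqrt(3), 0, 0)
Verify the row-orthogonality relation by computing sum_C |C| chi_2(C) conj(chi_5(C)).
Sum = 0; so <chi_2, chi_5> = 0 (distinct irreducibles are orthogonal).

Reasoning: Compute term by term over conjugacy classes (|C| * chi_2(C) * conj(chi_5(C))):
  1*(1)*conj(2) + 1*(1)*conj(-2) + 2*(1)*conj(sqrt(3)) + 2*(1)*conj(1) + 2*(1)*conj(0) + 2*(1)*conj(-1) + 2*(1)*conj(-sqrt(3)) + 6*(-1)*conj(0) + 6*(-1)*conj(0)
  = (2) + (-2) + (2*sqrt(3)) + (2) + (0) + (-2) + (-2*sqrt(3)) + (0) + (0)
  = 0.
Dividing by |G| = 24 gives 0/24 = 0, matching the row-orthogonality relation <chi_2, chi_5> = [chi_2 = chi_5].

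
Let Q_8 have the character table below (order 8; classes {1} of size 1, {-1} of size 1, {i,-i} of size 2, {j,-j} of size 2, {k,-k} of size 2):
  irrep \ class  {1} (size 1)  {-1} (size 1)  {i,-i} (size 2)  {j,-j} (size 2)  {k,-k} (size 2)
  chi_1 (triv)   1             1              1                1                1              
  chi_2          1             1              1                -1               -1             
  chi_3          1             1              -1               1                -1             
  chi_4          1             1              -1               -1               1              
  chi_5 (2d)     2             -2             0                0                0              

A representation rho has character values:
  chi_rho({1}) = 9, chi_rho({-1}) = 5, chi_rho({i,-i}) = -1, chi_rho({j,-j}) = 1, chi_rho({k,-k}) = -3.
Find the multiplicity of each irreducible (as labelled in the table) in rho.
Multiplicities: chi_1: 1, chi_2: 2, chi_3: 3, chi_4: 1, chi_5: 1.

Proof sketch: Use <chi_rho, chi> = (1/|G|) sum_C |C| * chi_rho(C) * conj(chi(C)) with |G| = 8 for each irreducible chi in the table:
  <chi_rho, chi_1> = (1/8)[1*(9)*conj(1) + 1*(5)*conj(1) + 2*(-1)*conj(1) + 2*(1)*conj(1) + 2*(-3)*conj(1)]
      = (1/8)[(9) + (5) + (-2) + (2) + (-6)] = 8/8 = 1
  <chi_rho, chi_2> = (1/8)[1*(9)*conj(1) + 1*(5)*conj(1) + 2*(-1)*conj(1) + 2*(1)*conj(-1) + 2*(-3)*conj(-1)]
      = (1/8)[(9) + (5) + (-2) + (-2) + (6)] = 16/8 = 2
  <chi_rho, chi_3> = (1/8)[1*(9)*conj(1) + 1*(5)*conj(1) + 2*(-1)*conj(-1) + 2*(1)*conj(1) + 2*(-3)*conj(-1)]
      = (1/8)[(9) + (5) + (2) + (2) + (6)] = 24/8 = 3
  <chi_rho, chi_4> = (1/8)[1*(9)*conj(1) + 1*(5)*conj(1) + 2*(-1)*conj(-1) + 2*(1)*conj(-1) + 2*(-3)*conj(1)]
      = (1/8)[(9) + (5) + (2) + (-2) + (-6)] = 8/8 = 1
  <chi_rho, chi_5> = (1/8)[1*(9)*conj(2) + 1*(5)*conj(-2) + 2*(-1)*conj(0) + 2*(1)*conj(0) + 2*(-3)*conj(0)]
      = (1/8)[(18) + (-10) + (0) + (0) + (0)] = 8/8 = 1
Dimension check: dim(rho) = sum (mult * dim) = 1*1 + 2*1 + 3*1 + 1*1 + 1*2 = 9 = chi_rho(e) = 9.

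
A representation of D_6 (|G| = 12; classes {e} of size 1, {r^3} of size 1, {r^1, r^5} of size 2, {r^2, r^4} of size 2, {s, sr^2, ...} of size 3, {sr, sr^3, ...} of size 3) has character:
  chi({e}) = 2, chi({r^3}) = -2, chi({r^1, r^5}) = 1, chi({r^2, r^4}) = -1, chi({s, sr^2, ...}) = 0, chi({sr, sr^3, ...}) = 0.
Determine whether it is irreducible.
Irreducible: <chi, chi> = 1.

Justification: <chi, chi> = (1/|G|) sum_C |C| * |chi(C)|^2 = (1/12)[1*|2|^2 + 1*|-2|^2 + 2*|1|^2 + 2*|-1|^2 + 3*|0|^2 + 3*|0|^2]
  = (1/12)[(4) + (4) + (2) + (2) + (0) + (0)] = 12/12 = 1.
A character is irreducible iff <chi, chi> = 1, so this representation is irreducible.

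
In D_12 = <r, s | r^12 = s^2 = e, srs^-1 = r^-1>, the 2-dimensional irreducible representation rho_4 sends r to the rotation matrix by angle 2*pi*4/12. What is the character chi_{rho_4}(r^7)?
chi_{rho_4}(r^7) = 2*cos(2*pi*4*7/12) = -1

Proof sketch: rho_4(r^7) is rotation by angle 2*pi*4*7/12, whose trace is 2*cos(2*pi*4*7/12) = -1.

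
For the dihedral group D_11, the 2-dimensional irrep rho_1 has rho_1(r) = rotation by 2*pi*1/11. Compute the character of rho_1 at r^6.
chi_{rho_1}(r^6) = 2*cos(2*pi*1*6/11) = -2*cos(pi/11)

rho_1(r^6) is rotation by angle 2*pi*1*6/11, whose trace is 2*cos(2*pi*1*6/11) = -2*cos(pi/11).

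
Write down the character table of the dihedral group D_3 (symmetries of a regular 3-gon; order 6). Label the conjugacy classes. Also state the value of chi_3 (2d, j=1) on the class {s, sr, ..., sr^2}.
Conjugacy classes: {e} of size 1, {r^1, r^2} of size 2, {s, sr, ..., sr^2} of size 3.
Character table:
  irrep \ class              {e} (size 1)  {r^1, r^2} (size 2)  {s, sr, ..., sr^2} (size 3)
  chi_1 (triv)               1             1                    1                          
  chi_2 (sign: r->1, s->-1)  1             1                    -1                         
  chi_3 (2d, j=1)            2             -1                   0                          

Spot check: chi_3 (2d, j=1) on {s, sr, ..., sr^2} = 0.

Explanation: D_3 has order 2*3 = 6 with 3 conjugacy classes, hence 3 irreducibles. Sum of squared dims 1 + 1 + 4 = 6 = |G|. Linear characters come from the abelianisation; the 2-dimensional irreps have character r^k -> 2*cos(2*pi*j*k/3), reflections -> 0.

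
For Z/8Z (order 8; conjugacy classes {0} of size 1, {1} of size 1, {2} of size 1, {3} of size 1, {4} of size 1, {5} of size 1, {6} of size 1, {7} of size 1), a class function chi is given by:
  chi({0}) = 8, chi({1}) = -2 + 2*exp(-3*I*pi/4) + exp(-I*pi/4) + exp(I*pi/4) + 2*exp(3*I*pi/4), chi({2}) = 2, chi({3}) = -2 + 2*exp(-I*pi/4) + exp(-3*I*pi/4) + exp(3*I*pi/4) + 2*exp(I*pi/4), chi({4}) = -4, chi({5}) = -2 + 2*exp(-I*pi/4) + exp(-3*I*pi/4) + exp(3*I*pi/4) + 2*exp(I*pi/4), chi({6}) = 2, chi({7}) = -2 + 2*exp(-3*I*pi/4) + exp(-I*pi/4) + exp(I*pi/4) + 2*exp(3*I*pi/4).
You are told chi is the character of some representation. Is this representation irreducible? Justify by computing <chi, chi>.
Not irreducible (reducible): <chi, chi> = 14 > 1.

Working: <chi, chi> = (1/|G|) sum_C |C| * |chi(C)|^2 = (1/8)[1*|8|^2 + 1*|-2 + 2*exp(-3*I*pi/4) + exp(-I*pi/4) + exp(I*pi/4) + 2*exp(3*I*pi/4)|^2 + 1*|2|^2 + 1*|-2 + 2*exp(-I*pi/4) + exp(-3*I*pi/4) + exp(3*I*pi/4) + 2*exp(I*pi/4)|^2 + 1*|-4|^2 + 1*|-2 + 2*exp(-I*pi/4) + exp(-3*I*pi/4) + exp(3*I*pi/4) + 2*exp(I*pi/4)|^2 + 1*|2|^2 + 1*|-2 + 2*exp(-3*I*pi/4) + exp(-I*pi/4) + exp(I*pi/4) + 2*exp(3*I*pi/4)|^2]
  = (1/8)[(64) + (6 - 8*exp(3*I*pi/4) - 4*exp(I*pi/4) - 4*exp(-I*pi/4) - 8*exp(-3*I*pi/4)) + (4) + (6 - 8*exp(I*pi/4) - 4*exp(3*I*pi/4) - 4*exp(-3*I*pi/4) - 8*exp(-I*pi/4)) + (16) + (6 - 8*exp(I*pi/4) - 4*exp(3*I*pi/4) - 4*exp(-3*I*pi/4) - 8*exp(-I*pi/4)) + (4) + (6 - 8*exp(3*I*pi/4) - 4*exp(I*pi/4) - 4*exp(-I*pi/4) - 8*exp(-3*I*pi/4))] = 112/8 = 14.
(Exp terms are combined using exp(i*s)*conj(exp(i*t)) = exp(i*(s-t)), and sums of them are collapsed using the identity that for every m > 1 the m distinct m-th roots of unity sum to 0, e.g. 1 + exp(2*I*pi/3) + exp(-2*I*pi/3) = 0.)
A character is irreducible iff <chi, chi> = 1, so this representation is reducible.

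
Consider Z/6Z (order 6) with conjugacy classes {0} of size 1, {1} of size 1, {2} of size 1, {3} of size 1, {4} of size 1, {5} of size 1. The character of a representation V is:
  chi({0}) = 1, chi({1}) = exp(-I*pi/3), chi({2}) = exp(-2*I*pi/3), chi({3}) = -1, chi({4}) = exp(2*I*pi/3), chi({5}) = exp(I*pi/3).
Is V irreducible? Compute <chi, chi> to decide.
Irreducible: <chi, chi> = 1.

Why: <chi, chi> = (1/|G|) sum_C |C| * |chi(C)|^2 = (1/6)[1*|1|^2 + 1*|exp(-I*pi/3)|^2 + 1*|exp(-2*I*pi/3)|^2 + 1*|-1|^2 + 1*|exp(2*I*pi/3)|^2 + 1*|exp(I*pi/3)|^2]
  = (1/6)[(1) + (1) + (1) + (1) + (1) + (1)] = 6/6 = 1.
(Exp terms are combined using exp(i*s)*conj(exp(i*t)) = exp(i*(s-t)), and sums of them are collapsed using the identity that for every m > 1 the m distinct m-th roots of unity sum to 0, e.g. 1 + exp(2*I*pi/3) + exp(-2*I*pi/3) = 0.)
A character is irreducible iff <chi, chi> = 1, so this representation is irreducible.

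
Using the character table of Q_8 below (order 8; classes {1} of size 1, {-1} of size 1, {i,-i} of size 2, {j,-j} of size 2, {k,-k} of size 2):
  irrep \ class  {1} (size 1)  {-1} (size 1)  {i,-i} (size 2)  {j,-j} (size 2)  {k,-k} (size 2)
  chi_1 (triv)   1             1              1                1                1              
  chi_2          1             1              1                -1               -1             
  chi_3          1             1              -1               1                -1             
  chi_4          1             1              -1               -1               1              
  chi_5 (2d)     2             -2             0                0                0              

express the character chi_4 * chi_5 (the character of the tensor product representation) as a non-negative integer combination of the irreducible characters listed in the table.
chi_4 tensor chi_5 = chi_5 (all other irreducibles have multiplicity 0).

Derivation: The character of a tensor product is the pointwise product (chi_4 * chi_5)(C) = chi_4(C) * chi_5(C):
  {1}: (1)*(2), {-1}: (1)*(-2), {i,-i}: (-1)*(0), {j,-j}: (-1)*(0), {k,-k}: (1)*(0)
so (chi_4 * chi_5) takes values
  {1} -> 2, {-1} -> -2, {i,-i} -> 0, {j,-j} -> 0, {k,-k} -> 0.
Now take the inner product of this character with each irreducible chi from the table, <chi_4*chi_5, chi> = (1/8) sum_C |C| (chi_4*chi_5)(C) conj(chi(C)):
  <chi_4*chi_5, chi_1> = (1/8)[1*(2)*conj(1) + 1*(-2)*conj(1) + 2*(0)*conj(1) + 2*(0)*conj(1) + 2*(0)*conj(1)]
      = (1/8)[(2) + (-2) + (0) + (0) + (0)] = 0/8 = 0
  <chi_4*chi_5, chi_2> = (1/8)[1*(2)*conj(1) + 1*(-2)*conj(1) + 2*(0)*conj(1) + 2*(0)*conj(-1) + 2*(0)*conj(-1)]
      = (1/8)[(2) + (-2) + (0) + (0) + (0)] = 0/8 = 0
  <chi_4*chi_5, chi_3> = (1/8)[1*(2)*conj(1) + 1*(-2)*conj(1) + 2*(0)*conj(-1) + 2*(0)*conj(1) + 2*(0)*conj(-1)]
      = (1/8)[(2) + (-2) + (0) + (0) + (0)] = 0/8 = 0
  <chi_4*chi_5, chi_4> = (1/8)[1*(2)*conj(1) + 1*(-2)*conj(1) + 2*(0)*conj(-1) + 2*(0)*conj(-1) + 2*(0)*conj(1)]
      = (1/8)[(2) + (-2) + (0) + (0) + (0)] = 0/8 = 0
  <chi_4*chi_5, chi_5> = (1/8)[1*(2)*conj(2) + 1*(-2)*conj(-2) + 2*(0)*conj(0) + 2*(0)*conj(0) + 2*(0)*conj(0)]
      = (1/8)[(4) + (4) + (0) + (0) + (0)] = 8/8 = 1
Hence the multiplicities are chi_5: 1. Dimension check: dim(chi_4)*dim(chi_5) = 1*2 = 2 and sum (mult * dim) = 1*2 = 2.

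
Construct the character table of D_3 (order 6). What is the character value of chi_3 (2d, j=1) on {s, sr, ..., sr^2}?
Conjugacy classes: {e} of size 1, {r^1, r^2} of size 2, {s, sr, ..., sr^2} of size 3.
Character table:
  irrep \ class              {e} (size 1)  {r^1, r^2} (size 2)  {s, sr, ..., sr^2} (size 3)
  chi_1 (triv)               1             1                    1                          
  chi_2 (sign: r->1, s->-1)  1             1                    -1                         
  chi_3 (2d, j=1)            2             -1                   0                          

Spot check: chi_3 (2d, j=1) on {s, sr, ..., sr^2} = 0.

Reasoning: D_3 has order 2*3 = 6 with 3 conjugacy classes, hence 3 irreducibles. Sum of squared dims 1 + 1 + 4 = 6 = |G|. Linear characters come from the abelianisation; the 2-dimensional irreps have character r^k -> 2*cos(2*pi*j*k/3), reflections -> 0.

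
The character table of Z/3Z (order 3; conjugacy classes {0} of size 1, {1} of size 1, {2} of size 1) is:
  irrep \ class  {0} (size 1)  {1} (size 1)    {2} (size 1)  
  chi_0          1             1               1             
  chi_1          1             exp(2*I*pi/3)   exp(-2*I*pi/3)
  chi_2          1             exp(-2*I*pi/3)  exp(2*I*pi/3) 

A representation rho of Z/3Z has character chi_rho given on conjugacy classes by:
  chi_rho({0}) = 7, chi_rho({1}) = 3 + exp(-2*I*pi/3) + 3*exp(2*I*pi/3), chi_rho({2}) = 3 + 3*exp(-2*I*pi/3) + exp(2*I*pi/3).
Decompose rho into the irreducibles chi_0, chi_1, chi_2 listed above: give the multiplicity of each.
Multiplicities: chi_0: 3, chi_1: 3, chi_2: 1.

Working: Use <chi_rho, chi> = (1/|G|) sum_C |C| * chi_rho(C) * conj(chi(C)) with |G| = 3 for each irreducible chi in the table:
  <chi_rho, chi_0> = (1/3)[1*(7)*conj(1) + 1*(3 + exp(-2*I*pi/3) + 3*exp(2*I*pi/3))*conj(1) + 1*(3 + 3*exp(-2*I*pi/3) + exp(2*I*pi/3))*conj(1)]
      = (1/3)[(7) + (3 + exp(-2*I*pi/3) + 3*exp(2*I*pi/3)) + (3 + 3*exp(-2*I*pi/3) + exp(2*I*pi/3))] = 9/3 = 3
  <chi_rho, chi_1> = (1/3)[1*(7)*conj(1) + 1*(3 + exp(-2*I*pi/3) + 3*exp(2*I*pi/3))*conj(exp(2*I*pi/3)) + 1*(3 + 3*exp(-2*I*pi/3) + exp(2*I*pi/3))*conj(exp(-2*I*pi/3))]
      = (1/3)[(7) + (3 + 3*exp(-2*I*pi/3) + exp(2*I*pi/3)) + (3 + exp(-2*I*pi/3) + 3*exp(2*I*pi/3))] = 9/3 = 3
  <chi_rho, chi_2> = (1/3)[1*(7)*conj(1) + 1*(3 + exp(-2*I*pi/3) + 3*exp(2*I*pi/3))*conj(exp(-2*I*pi/3)) + 1*(3 + 3*exp(-2*I*pi/3) + exp(2*I*pi/3))*conj(exp(2*I*pi/3))]
      = (1/3)[(7) + (-2) + (-2)] = 3/3 = 1
(Exp terms are combined using exp(i*s)*conj(exp(i*t)) = exp(i*(s-t)), and sums of them are collapsed using the identity that for every m > 1 the m distinct m-th roots of unity sum to 0, e.g. 1 + exp(2*I*pi/3) + exp(-2*I*pi/3) = 0.)
Dimension check: dim(rho) = sum (mult * dim) = 3*1 + 3*1 + 1*1 = 7 = chi_rho(e) = 7.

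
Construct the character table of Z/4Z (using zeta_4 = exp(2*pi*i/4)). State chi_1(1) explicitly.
Character table of Z/4Z (irreps indexed chi_0,...,chi_3 with chi_k(m) = zeta_4^(k*m), zeta_4 = exp(2*pi*i/4)):
  irrep \ class  {0} (size 1)  {1} (size 1)  {2} (size 1)  {3} (size 1)
  chi_0          1             1             1             1           
  chi_1          1             I             -1            -I          
  chi_2          1             -1            1             -1          
  chi_3          1             -I            -1            I           

Spot check: chi_1(1) = zeta_4^(1*1) = zeta_4^1 = I.

Working: Z/4Z is abelian, so all 4 irreducible complex representations are 1-dimensional. They are given by chi_k(m) = zeta_4^(k*m) for k = 0,...,3. Row orthogonality: sum_m chi_k(m) conj(chi_l(m)) = 4 * [k = l].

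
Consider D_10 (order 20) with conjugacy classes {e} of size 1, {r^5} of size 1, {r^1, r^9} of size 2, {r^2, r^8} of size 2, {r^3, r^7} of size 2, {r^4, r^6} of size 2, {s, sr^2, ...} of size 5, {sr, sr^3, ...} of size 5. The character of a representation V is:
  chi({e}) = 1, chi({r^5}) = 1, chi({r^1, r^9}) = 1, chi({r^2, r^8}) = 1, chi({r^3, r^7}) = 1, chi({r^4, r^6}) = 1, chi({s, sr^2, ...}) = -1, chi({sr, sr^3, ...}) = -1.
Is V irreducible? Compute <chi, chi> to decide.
Irreducible: <chi, chi> = 1.

Derivation: <chi, chi> = (1/|G|) sum_C |C| * |chi(C)|^2 = (1/20)[1*|1|^2 + 1*|1|^2 + 2*|1|^2 + 2*|1|^2 + 2*|1|^2 + 2*|1|^2 + 5*|-1|^2 + 5*|-1|^2]
  = (1/20)[(1) + (1) + (2) + (2) + (2) + (2) + (5) + (5)] = 20/20 = 1.
A character is irreducible iff <chi, chi> = 1, so this representation is irreducible.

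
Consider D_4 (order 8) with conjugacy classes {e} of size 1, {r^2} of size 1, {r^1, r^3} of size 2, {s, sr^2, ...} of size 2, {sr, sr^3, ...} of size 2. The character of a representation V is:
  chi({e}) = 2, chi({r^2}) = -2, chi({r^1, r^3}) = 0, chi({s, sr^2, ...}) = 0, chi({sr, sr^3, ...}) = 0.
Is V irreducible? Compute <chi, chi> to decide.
Irreducible: <chi, chi> = 1.

Justification: <chi, chi> = (1/|G|) sum_C |C| * |chi(C)|^2 = (1/8)[1*|2|^2 + 1*|-2|^2 + 2*|0|^2 + 2*|0|^2 + 2*|0|^2]
  = (1/8)[(4) + (4) + (0) + (0) + (0)] = 8/8 = 1.
A character is irreducible iff <chi, chi> = 1, so this representation is irreducible.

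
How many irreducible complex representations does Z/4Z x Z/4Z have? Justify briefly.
16

Solution. The number of irreducible complex representations of a finite group equals its number of conjugacy classes. Z/4Z x Z/4Z is abelian of order 16, so every element is its own conjugacy class: 16 classes, so Z/4Z x Z/4Z (order 16) has exactly 16 irreducible complex representations.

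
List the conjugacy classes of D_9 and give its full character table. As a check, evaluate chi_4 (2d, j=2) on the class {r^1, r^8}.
Conjugacy classes: {e} of size 1, {r^1, r^8} of size 2, {r^2, r^7} of size 2, {r^3, r^6} of size 2, {r^4, r^5} of size 2, {s, sr, ..., sr^8} of size 9.
Character table:
  irrep \ class              {e} (size 1)  {r^1, r^8} (size 2)  {r^2, r^7} (size 2)  {r^3, r^6} (size 2)  {r^4, r^5} (size 2)  {s, sr, ..., sr^8} (size 9)
  chi_1 (triv)               1             1                    1                    1                    1                    1                          
  chi_2 (sign: r->1, s->-1)  1             1                    1                    1                    1                    -1                         
  chi_3 (2d, j=1)            2             2*cos(2*pi/9)        2*cos(4*pi/9)        -1                   -2*cos(pi/9)         0                          
  chi_4 (2d, j=2)            2             2*cos(4*pi/9)        -2*cos(pi/9)         -1                   2*cos(2*pi/9)        0                          
  chi_5 (2d, j=3)            2             -1                   -1                   2                    -1                   0                          
  chi_6 (2d, j=4)            2             -2*cos(pi/9)         2*cos(2*pi/9)        -1                   2*cos(4*pi/9)        0                          

Spot check: chi_4 (2d, j=2) on {r^1, r^8} = 2*cos(4*pi/9).

Derivation: D_9 has order 2*9 = 18 with 6 conjugacy classes, hence 6 irreducibles. Sum of squared dims 1 + 1 + 4 + 4 + 4 + 4 = 18 = |G|. Linear characters come from the abelianisation; the 2-dimensional irreps have character r^k -> 2*cos(2*pi*j*k/9), reflections -> 0.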